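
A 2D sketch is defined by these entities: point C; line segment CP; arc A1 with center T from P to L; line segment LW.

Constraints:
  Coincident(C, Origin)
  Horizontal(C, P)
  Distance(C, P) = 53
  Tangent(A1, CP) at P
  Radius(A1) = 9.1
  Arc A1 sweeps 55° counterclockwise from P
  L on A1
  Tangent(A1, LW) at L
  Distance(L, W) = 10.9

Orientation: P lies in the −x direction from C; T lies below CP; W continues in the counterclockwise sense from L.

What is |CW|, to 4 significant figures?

67.92

C is at the origin; C and P share the same y with |CP| = 53.0 and P on the −x side, so P = (-53.00, 0.000). Tangency of A1 to CP means the radius TP is perpendicular to CP, so T = P + (0, -9.1) = (-53.00, -9.100). On A1, P sits at bearing 90° from T; a 55° counterclockwise sweep puts L at bearing 145°, so L = T + 9.1·(cos 145°, sin 145°) = (-60.45, -3.880). The tangent condition forces TL to be normal to LW, so LW runs along (−sin 145°, cos 145°); with |LW| = 10.9, W = (-66.71, -12.81). Then |CW| = |W − C| = 67.92.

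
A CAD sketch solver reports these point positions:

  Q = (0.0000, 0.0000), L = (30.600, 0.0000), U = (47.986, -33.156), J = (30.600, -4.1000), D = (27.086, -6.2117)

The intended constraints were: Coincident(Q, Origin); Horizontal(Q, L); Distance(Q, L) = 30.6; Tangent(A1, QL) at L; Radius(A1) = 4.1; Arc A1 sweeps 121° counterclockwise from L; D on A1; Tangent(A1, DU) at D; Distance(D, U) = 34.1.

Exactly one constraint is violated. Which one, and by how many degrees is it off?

Tangent(A1, DU) at D — off by 6.80°.

Q = (0.00, 0.00) ✓; Q.y = 0.00, L.y = 0.00 ✓; |QL| = 30.60 ✓; ∠(JL, LQ) = 90.00° ✓; |JL| = 4.100 ✓; bearing(J→D) − bearing(J→L) = 121.0° ✓; |JD| = 4.100 ✓; ∠(JD, DU) = 83.20° ✗; |DU| = 34.10 ✓.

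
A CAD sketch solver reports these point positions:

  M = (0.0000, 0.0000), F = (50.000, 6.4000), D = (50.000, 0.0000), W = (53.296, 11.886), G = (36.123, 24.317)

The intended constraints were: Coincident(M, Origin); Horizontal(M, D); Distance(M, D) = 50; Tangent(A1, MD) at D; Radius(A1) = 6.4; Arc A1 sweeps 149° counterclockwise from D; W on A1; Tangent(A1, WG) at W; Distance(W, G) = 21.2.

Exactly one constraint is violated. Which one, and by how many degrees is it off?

Tangent(A1, WG) at W — off by 4.90°.

M = (0.00, 0.00) ✓; M.y = 0.00, D.y = 0.00 ✓; |MD| = 50.00 ✓; ∠(FD, DM) = 90.00° ✓; |FD| = 6.400 ✓; bearing(F→W) − bearing(F→D) = 149.0° ✓; |FW| = 6.400 ✓; ∠(FW, WG) = 94.90° ✗; |WG| = 21.20 ✓.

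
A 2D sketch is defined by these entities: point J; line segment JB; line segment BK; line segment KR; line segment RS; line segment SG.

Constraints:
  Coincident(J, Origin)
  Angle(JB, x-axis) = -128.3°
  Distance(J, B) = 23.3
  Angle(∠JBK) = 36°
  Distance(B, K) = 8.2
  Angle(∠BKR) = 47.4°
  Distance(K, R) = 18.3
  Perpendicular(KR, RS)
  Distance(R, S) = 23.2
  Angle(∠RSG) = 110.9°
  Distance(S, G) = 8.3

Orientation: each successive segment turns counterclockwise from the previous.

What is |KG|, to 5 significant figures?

28.207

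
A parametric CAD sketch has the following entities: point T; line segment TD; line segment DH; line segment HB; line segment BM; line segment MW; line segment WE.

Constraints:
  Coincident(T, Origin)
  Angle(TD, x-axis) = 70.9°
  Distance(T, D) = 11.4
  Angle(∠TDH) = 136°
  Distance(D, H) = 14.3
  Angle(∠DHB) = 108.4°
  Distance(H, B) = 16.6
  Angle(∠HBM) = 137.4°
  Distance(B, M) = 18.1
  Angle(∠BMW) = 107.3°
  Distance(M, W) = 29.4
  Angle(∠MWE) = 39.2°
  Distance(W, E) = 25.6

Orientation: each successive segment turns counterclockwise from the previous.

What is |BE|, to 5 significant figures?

14.984

∠BMW = 107.3° gives MW at -58.200° from the x-axis; with |MW| = 29.4, W = (-15.142, -16.804). ∠MWE = 39.2° gives WE at 82.600° from the x-axis; with |WE| = 25.6, E = (-11.845, 8.5830). Then |BE| = |E − B| = 14.984.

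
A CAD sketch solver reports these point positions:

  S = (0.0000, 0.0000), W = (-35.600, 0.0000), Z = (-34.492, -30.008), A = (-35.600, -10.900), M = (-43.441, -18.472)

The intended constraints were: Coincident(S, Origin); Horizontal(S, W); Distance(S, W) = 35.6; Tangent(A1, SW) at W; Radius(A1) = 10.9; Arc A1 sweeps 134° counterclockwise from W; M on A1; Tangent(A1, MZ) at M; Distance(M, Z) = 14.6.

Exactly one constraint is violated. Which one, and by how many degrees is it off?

Tangent(A1, MZ) at M — off by 6.20°.

S = (0.00, 0.00) ✓; S.y = 0.00, W.y = 0.00 ✓; |SW| = 35.60 ✓; ∠(AW, WS) = 90.00° ✓; |AW| = 10.90 ✓; bearing(A→M) − bearing(A→W) = 134.0° ✓; |AM| = 10.90 ✓; ∠(AM, MZ) = 96.20° ✗; |MZ| = 14.60 ✓.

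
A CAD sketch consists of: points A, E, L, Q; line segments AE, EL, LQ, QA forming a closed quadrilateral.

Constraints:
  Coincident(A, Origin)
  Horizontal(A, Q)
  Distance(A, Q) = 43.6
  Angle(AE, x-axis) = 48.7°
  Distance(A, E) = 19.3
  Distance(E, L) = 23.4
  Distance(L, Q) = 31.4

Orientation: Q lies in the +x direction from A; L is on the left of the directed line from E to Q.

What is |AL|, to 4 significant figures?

42.51

Checks: |EL| = 23.40 ✓; |LQ| = 31.40 ✓.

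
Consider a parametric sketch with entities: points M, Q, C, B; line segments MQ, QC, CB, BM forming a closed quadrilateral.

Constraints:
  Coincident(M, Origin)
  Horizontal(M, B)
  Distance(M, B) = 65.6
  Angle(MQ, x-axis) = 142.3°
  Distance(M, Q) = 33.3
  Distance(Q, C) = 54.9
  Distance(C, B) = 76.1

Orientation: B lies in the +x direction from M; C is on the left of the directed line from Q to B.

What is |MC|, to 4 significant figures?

58.59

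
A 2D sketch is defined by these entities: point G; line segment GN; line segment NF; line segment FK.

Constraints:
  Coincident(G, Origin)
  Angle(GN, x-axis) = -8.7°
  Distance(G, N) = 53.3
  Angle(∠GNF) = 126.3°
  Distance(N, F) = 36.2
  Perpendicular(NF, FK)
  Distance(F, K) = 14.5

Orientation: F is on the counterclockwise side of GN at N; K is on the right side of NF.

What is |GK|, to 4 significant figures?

88.84

∠GNF = 126.3°, so NF runs at -8.7° + (180° − 126.3°) = 45.00° from the x-axis; with |NF| = 36.2, F = N + 36.2·(cos 45.00°, sin 45.00°) = (78.28, 17.54). NF ⟂ FK; with |FK| = 14.5 on the right of NF, K = F + 14.5·(0.7071, -0.7071) = (88.54, 7.282). Then |GK| = |K − G| = 88.84.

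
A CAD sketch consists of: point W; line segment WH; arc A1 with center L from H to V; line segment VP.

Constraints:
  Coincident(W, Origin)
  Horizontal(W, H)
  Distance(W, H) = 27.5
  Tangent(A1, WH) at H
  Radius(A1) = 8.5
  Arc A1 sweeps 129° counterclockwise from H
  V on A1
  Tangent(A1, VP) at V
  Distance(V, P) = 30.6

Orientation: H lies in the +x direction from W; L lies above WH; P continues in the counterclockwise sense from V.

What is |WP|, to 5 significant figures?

40.454

W is at the origin; WH is horizontal with |WH| = 27.5 and H on the +x side, so H = (27.500, 0.0000). The tangent condition forces LH to be normal to WH, so L = H + (0, 8.5) = (27.500, 8.5000). On A1, H sits at bearing -90° from L; a 129° counterclockwise sweep puts V at bearing 39°, so V = L + 8.5·(cos 39°, sin 39°) = (34.106, 13.849). Since A1 is tangent to VP there, LV ⟂ VP, so VP runs along (−sin 39°, cos 39°); with |VP| = 30.6, P = (14.849, 37.630). Then |WP| = |P − W| = 40.454.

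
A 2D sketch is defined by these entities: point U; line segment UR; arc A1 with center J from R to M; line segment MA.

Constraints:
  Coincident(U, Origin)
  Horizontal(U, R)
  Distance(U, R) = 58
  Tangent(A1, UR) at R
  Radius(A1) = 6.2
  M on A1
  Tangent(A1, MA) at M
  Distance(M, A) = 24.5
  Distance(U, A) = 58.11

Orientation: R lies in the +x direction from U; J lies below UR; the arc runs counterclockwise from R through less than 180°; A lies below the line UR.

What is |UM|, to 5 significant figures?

52.132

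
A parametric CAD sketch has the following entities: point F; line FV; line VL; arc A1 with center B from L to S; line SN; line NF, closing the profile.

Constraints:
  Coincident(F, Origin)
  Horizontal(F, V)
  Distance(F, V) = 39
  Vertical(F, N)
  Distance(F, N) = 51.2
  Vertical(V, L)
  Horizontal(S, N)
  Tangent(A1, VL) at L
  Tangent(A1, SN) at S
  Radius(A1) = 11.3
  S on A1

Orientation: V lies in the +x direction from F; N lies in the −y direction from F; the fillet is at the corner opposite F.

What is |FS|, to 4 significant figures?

58.21

F is at the origin; FV is horizontal with |FV| = 39.0 and V on the +x side, so V = (39.00, 0.000). FN is vertical with |FN| = 51.2 and N on the −y side, so N = (0.000, -51.20). The virtual corner opposite F is at (39.00, -51.20). A1 meets VL tangentially, so BL is at right angles to VL and A1 meets SN tangentially, so BS is at right angles to SN, with radius 11.3, so the center B sits 11.3 in from both sides at B = (27.70, -39.90). That places the tangent points at L = (39.00, -39.90) on VL and S = (27.70, -51.20) on SN. Then |FS| = |S − F| = 58.21.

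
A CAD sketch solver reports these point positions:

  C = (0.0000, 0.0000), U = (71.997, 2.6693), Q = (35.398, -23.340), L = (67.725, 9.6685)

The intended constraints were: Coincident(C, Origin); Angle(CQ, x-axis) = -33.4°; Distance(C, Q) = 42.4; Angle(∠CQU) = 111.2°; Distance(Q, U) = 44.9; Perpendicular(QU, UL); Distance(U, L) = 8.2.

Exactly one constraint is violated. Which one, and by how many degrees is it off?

Perpendicular(QU, UL) — off by 4.00°.

C = (0.00, 0.00) ✓; CQ at -33.40° ✓; |CQ| = 42.40 ✓; ∠CQU = 111.2° ✓; |QU| = 44.90 ✓; ∠(QU, UL) = 86.00° ✗; |UL| = 8.200 ✓.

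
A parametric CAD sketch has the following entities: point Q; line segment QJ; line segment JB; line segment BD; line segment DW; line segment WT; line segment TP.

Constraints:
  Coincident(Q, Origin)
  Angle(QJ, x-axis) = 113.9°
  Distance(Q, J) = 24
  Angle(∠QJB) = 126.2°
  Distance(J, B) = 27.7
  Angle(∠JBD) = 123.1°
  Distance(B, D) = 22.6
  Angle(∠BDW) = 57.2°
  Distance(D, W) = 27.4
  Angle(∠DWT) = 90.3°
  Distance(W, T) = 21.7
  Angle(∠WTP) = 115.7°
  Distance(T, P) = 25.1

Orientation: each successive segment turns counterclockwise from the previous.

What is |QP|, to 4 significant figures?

59.21

Q is at the origin; QJ runs at 113.9° with length 24.0, so J = (-9.723, 21.94). ∠QJB = 126.2° gives JB at 167.7° from the x-axis; with |JB| = 27.7, B = (-36.79, 27.84). ∠JBD = 123.1° gives BD at -135.4° from the x-axis; with |BD| = 22.6, D = (-52.88, 11.97). ∠BDW = 57.2° gives DW at -12.60° from the x-axis; with |DW| = 27.4, W = (-26.14, 5.997). ∠DWT = 90.3° gives WT at 77.10° from the x-axis; with |WT| = 21.7, T = (-21.29, 27.15). ∠WTP = 115.7° gives TP at 141.4° from the x-axis; with |TP| = 25.1, P = (-40.91, 42.81). Then |QP| = |P − Q| = 59.21.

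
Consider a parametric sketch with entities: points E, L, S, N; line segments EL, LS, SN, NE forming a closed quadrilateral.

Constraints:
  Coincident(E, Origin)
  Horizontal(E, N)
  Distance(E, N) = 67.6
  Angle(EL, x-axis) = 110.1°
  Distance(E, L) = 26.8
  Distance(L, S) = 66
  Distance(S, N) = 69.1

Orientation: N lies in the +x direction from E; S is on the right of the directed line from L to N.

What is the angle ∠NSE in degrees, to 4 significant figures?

71.22°

E is at the origin; E and N share the same y with |EN| = 67.6 and N in +x, so N = (67.6, 0). EL runs at 110.1° with |EL| = 26.8, so L = (-9.210, 25.17). S is determined by |LS| = 66.0 and |SN| = 69.1 together: it lies at the intersection of circle(L, 66.0) and circle(N, 69.1). With |LN| = 80.83, the foot of the radical line on LN is 37.82 from L and the perpendicular offset is √(66.0² − 37.82²) = 54.09. Taking the right-of-LN solution: S = (9.892, -38.01).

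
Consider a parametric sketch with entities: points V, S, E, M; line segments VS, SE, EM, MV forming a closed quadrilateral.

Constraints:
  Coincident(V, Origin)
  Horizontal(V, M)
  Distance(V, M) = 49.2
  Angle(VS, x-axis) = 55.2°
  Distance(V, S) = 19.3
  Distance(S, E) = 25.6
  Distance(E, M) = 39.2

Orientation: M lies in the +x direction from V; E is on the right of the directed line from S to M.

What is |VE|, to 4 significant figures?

14.87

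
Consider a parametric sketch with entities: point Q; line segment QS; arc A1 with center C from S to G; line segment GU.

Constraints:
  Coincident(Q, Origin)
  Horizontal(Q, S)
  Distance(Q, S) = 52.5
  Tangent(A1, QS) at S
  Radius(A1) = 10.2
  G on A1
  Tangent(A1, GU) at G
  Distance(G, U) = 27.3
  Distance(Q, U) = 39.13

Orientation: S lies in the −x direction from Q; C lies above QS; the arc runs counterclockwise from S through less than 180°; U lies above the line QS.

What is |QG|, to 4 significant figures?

44.34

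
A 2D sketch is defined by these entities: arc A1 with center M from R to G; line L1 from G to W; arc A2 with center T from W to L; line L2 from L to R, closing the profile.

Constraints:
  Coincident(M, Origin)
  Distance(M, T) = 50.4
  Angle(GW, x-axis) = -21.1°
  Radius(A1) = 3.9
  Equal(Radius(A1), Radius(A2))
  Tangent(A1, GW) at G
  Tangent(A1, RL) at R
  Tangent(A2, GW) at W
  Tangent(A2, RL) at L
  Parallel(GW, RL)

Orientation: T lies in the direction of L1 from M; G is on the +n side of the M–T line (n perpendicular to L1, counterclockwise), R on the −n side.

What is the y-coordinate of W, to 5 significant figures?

-14.505

The slot axis is L1's direction at -21.1°, so u = (cos -21.1°, sin -21.1°) = (0.93295, -0.36000) and n = (−sin -21.1°, cos -21.1°) = (0.36000, 0.93295). M is at the origin and T lies 50.4 along u from M, so T = 50.4·u = (47.021, -18.144). Tangency of A1 to both parallel lines with radius 3.9 puts G and R at M ± 3.9·n: G = (1.4040, 3.6385), R = (-1.4040, -3.6385). Equal radii place W and L the same way about T: W = T + 3.9·n = (48.425, -14.505), L = T − 3.9·n = (45.617, -21.782). So W.y = -14.505.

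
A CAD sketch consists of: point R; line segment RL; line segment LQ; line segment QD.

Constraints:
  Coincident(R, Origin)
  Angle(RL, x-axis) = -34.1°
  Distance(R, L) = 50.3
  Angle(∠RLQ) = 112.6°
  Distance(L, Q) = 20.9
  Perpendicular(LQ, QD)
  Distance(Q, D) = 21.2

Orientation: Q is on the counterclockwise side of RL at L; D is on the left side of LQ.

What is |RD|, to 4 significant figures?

47.49

R is at the origin; RL runs at -34.1° with length 50.3, so L = 50.3·(cos -34.1°, sin -34.1°) = (41.65, -28.20). ∠RLQ = 112.6°, so LQ runs at -34.1° + (180° − 112.6°) = 33.30° from the x-axis; with |LQ| = 20.9, Q = L + 20.9·(cos 33.30°, sin 33.30°) = (59.12, -16.73). LQ ⟂ QD; with |QD| = 21.2 on the left of LQ, D = Q + 21.2·(-0.5490, 0.8358) = (47.48, 0.9936). Then |RD| = |D − R| = 47.49.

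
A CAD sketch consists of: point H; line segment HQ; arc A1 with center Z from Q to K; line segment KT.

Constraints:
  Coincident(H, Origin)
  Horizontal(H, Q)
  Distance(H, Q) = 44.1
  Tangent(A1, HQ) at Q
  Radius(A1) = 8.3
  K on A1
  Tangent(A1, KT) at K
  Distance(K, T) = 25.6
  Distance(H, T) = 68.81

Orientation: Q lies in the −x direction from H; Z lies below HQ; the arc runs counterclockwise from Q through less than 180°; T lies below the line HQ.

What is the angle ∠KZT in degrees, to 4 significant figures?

72.04°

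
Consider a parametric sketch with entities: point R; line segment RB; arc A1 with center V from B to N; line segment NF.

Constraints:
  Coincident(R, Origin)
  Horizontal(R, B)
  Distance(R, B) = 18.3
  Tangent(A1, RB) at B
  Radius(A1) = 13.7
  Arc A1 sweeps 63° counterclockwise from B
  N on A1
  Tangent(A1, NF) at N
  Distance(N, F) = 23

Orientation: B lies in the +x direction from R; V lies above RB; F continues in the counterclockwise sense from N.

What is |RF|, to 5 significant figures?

49.591

On A1, B sits at bearing -90° from V; a 63° counterclockwise sweep puts N at bearing -27°, so N = V + 13.7·(cos -27°, sin -27°) = (30.507, 7.4803). Since A1 is tangent to NF there, VN ⟂ NF, so NF runs along (−sin -27°, cos -27°); with |NF| = 23.0, F = (40.949, 27.973). Then |RF| = |F − R| = 49.591.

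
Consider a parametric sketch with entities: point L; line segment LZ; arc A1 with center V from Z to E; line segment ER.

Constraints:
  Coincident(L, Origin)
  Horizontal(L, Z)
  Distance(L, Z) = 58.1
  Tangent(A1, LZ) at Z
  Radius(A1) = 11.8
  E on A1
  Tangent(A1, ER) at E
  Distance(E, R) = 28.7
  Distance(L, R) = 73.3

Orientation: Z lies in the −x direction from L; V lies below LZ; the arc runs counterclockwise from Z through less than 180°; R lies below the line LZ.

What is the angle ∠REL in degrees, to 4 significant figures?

83.10°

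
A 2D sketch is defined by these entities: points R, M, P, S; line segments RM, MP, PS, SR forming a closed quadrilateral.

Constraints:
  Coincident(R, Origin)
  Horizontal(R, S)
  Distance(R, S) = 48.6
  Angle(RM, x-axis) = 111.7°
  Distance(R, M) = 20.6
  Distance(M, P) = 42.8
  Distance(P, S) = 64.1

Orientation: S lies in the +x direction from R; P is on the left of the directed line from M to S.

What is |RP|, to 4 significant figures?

57.22

R is at the origin; RS is horizontal with |RS| = 48.6 and S in +x, so S = (48.6, 0). RM runs at 111.7° with |RM| = 20.6, so M = (-7.617, 19.14). P is determined by |MP| = 42.8 and |PS| = 64.1 together: it lies at the intersection of circle(M, 42.8) and circle(S, 64.1). With |MS| = 59.39, the foot of the radical line on MS is 10.52 from M and the perpendicular offset is √(42.8² − 10.52²) = 41.49. Taking the left-of-MS solution: P = (15.71, 55.02).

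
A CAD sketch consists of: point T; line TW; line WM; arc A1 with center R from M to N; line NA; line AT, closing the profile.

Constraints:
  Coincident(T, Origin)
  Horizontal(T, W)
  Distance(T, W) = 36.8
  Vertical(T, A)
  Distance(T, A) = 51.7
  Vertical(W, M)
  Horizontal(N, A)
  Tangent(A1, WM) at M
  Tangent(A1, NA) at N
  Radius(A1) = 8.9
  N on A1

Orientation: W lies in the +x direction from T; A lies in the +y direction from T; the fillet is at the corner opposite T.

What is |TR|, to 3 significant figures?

51.1

TA is vertical with |TA| = 51.7 and A on the +y side, so A = (0.00, 51.7). The virtual corner opposite T is at (36.8, 51.7). The tangent condition forces RM to be normal to WM and the tangent condition forces RN to be normal to NA, with radius 8.9, so the center R sits 8.9 in from both sides at R = (27.9, 42.8). Then |TR| = |R − T| = 51.1.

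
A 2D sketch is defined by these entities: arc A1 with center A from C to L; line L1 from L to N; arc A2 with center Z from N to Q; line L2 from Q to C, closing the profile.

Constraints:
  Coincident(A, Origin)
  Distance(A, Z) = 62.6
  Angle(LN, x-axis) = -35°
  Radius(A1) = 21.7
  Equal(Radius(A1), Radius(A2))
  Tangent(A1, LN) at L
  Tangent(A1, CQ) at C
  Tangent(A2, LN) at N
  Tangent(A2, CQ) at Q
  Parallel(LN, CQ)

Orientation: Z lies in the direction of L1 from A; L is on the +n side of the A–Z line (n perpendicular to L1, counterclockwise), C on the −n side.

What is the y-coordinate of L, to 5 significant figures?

17.776

A is at the origin and Z lies 62.6 along u from A, so Z = 62.6·u = (51.279, -35.906). Tangency of A1 to both parallel lines with radius 21.7 puts L and C at A ± 21.7·n: L = (12.447, 17.776), C = (-12.447, -17.776). So L.y = 17.776.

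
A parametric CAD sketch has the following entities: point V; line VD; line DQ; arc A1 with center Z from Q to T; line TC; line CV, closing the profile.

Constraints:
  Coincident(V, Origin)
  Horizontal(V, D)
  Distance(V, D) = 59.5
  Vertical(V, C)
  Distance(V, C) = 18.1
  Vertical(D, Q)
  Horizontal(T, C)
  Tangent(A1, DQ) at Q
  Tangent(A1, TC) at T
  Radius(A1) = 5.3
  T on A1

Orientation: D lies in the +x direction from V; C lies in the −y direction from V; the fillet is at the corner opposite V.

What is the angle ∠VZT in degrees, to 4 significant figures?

103.3°

V is at the origin; VD is horizontal with |VD| = 59.5 and D on the +x side, so D = (59.50, 0.000). V and C share the same x with |VC| = 18.1 and C on the −y side, so C = (0.000, -18.10). The virtual corner opposite V is at (59.50, -18.10). Tangency of A1 to DQ means the radius ZQ is perpendicular to DQ and the tangent condition forces ZT to be normal to TC, with radius 5.3, so the center Z sits 5.3 in from both sides at Z = (54.20, -12.80). That places the tangent points at Q = (59.50, -12.80) on DQ and T = (54.20, -18.10) on TC. Then cos ∠VZT = ZV·ZT / (|ZV||ZT|), giving 103.3°.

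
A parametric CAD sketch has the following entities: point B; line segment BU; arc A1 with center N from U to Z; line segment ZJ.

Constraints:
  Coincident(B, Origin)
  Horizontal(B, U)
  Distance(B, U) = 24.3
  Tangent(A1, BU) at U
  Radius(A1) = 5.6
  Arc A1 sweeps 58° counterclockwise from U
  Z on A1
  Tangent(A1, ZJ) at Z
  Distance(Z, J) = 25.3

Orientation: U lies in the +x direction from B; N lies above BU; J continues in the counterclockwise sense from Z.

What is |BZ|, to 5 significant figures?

29.168

B is at the origin; B and U share the same y with |BU| = 24.3 and U on the +x side, so U = (24.300, 0.0000). Since A1 is tangent to BU there, NU ⟂ BU, so N = U + (0, 5.6) = (24.300, 5.6000). On A1, U sits at bearing -90° from N; a 58° counterclockwise sweep puts Z at bearing -32°, so Z = N + 5.6·(cos -32°, sin -32°) = (29.049, 2.6325). Then |BZ| = |Z − B| = 29.168.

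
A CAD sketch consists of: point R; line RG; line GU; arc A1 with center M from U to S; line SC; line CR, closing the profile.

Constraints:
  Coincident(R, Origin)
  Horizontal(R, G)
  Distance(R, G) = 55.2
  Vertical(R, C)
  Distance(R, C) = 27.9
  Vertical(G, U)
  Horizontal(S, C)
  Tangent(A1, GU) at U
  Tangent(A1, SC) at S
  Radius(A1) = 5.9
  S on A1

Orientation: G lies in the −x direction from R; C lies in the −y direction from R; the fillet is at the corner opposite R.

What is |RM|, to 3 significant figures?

54.0

R is at the origin; RG is horizontal with |RG| = 55.2 and G on the −x side, so G = (-55.2, 0.00). R and C share the same x with |RC| = 27.9 and C on the −y side, so C = (0.00, -27.9). The virtual corner opposite R is at (-55.2, -27.9). Since A1 is tangent to GU there, MU ⟂ GU and A1 meets SC tangentially, so MS is at right angles to SC, with radius 5.9, so the center M sits 5.9 in from both sides at M = (-49.3, -22.0). Then |RM| = |M − R| = 54.0.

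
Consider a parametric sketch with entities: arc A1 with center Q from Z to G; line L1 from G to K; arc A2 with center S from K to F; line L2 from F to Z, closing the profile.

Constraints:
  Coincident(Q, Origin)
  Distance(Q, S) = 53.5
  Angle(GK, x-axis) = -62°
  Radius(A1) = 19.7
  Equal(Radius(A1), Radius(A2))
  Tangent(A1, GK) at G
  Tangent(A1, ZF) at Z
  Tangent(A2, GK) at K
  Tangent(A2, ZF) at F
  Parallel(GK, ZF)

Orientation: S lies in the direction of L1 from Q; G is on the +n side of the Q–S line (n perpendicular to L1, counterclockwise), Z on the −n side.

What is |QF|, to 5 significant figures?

57.012

The slot axis is L1's direction at -62.0°, so u = (cos -62.0°, sin -62.0°) = (0.46947, -0.88295) and n = (−sin -62.0°, cos -62.0°) = (0.88295, 0.46947). Q is at the origin and S lies 53.5 along u from Q, so S = 53.5·u = (25.117, -47.238). Tangency of A1 to both parallel lines with radius 19.7 puts G and Z at Q ± 19.7·n: G = (17.394, 9.2486), Z = (-17.394, -9.2486). Equal radii place K and F the same way about S: K = S + 19.7·n = (42.511, -37.989), F = S − 19.7·n = (7.7227, -56.486). Then |QF| = |F − Q| = 57.012.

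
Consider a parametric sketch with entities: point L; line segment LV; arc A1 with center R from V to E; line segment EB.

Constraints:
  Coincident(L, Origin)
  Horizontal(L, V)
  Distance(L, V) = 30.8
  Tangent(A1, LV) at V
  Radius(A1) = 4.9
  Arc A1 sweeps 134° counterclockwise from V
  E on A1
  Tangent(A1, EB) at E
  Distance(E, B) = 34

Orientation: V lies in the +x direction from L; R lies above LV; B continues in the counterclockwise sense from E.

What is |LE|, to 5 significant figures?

35.315

L is at the origin; LV is horizontal with |LV| = 30.8 and V on the +x side, so V = (30.800, 0.0000). The tangent condition forces RV to be normal to LV, so R = V + (0, 4.9) = (30.800, 4.9000). On A1, V sits at bearing -90° from R; a 134° counterclockwise sweep puts E at bearing 44°, so E = R + 4.9·(cos 44°, sin 44°) = (34.325, 8.3038). Then |LE| = |E − L| = 35.315.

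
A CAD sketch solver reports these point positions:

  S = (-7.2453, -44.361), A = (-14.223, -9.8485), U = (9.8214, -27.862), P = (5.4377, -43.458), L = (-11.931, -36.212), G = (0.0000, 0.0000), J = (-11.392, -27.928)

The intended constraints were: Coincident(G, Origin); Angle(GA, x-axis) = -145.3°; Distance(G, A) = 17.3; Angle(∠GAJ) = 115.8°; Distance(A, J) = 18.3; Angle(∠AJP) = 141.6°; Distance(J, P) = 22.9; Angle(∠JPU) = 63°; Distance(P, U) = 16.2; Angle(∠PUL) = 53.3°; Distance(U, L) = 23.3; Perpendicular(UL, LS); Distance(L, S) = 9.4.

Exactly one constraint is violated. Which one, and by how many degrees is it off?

Perpendicular(UL, LS) — off by 8.90°.

G = (0.00, 0.00) ✓; GA at -145.3° ✓; |GA| = 17.30 ✓; ∠GAJ = 115.8° ✓; |AJ| = 18.30 ✓; ∠AJP = 141.6° ✓; |JP| = 22.90 ✓; ∠JPU = 63.00° ✓; |PU| = 16.20 ✓; ∠PUL = 53.30° ✓; |UL| = 23.30 ✓; ∠(UL, LS) = 98.90° ✗; |LS| = 9.400 ✓.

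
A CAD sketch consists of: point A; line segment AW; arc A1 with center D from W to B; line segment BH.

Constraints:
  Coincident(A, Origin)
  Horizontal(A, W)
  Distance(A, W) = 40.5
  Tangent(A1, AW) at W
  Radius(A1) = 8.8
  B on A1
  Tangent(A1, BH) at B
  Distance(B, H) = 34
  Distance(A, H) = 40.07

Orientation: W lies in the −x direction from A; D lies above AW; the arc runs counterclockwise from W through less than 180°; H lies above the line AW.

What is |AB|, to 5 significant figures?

32.931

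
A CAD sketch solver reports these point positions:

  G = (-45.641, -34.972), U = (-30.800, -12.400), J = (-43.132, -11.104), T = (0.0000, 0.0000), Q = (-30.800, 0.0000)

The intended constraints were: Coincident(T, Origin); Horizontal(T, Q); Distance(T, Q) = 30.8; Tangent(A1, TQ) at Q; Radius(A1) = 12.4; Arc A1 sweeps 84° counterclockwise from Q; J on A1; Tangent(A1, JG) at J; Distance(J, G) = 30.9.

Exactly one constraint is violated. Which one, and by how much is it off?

Distance(J, G) = 30.9 — off by 6.90.

T = (0.00, 0.00) ✓; T.y = 0.00, Q.y = 0.00 ✓; |TQ| = 30.80 ✓; ∠(UQ, QT) = 90.00° ✓; |UQ| = 12.40 ✓; bearing(U→J) − bearing(U→Q) = 84.00° ✓; |UJ| = 12.40 ✓; ∠(UJ, JG) = 90.00° ✓; |JG| = 24.00 ✗.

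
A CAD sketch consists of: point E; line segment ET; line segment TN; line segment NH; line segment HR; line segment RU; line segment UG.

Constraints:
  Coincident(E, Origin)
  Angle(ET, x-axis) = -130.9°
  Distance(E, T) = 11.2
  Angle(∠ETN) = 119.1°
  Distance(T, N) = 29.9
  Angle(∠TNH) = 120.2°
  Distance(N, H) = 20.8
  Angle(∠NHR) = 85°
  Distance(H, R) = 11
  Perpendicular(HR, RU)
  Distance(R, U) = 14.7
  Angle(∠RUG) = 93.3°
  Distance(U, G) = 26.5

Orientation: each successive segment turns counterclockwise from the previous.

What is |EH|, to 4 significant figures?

46.54

E is at the origin; ET runs at -130.9° with length 11.2, so T = (-7.333, -8.466). ∠ETN = 119.1° gives TN at -70.00° from the x-axis; with |TN| = 29.9, N = (2.893, -36.56). ∠TNH = 120.2° gives NH at -10.20° from the x-axis; with |NH| = 20.8, H = (23.36, -40.25). Then |EH| = |H − E| = 46.54.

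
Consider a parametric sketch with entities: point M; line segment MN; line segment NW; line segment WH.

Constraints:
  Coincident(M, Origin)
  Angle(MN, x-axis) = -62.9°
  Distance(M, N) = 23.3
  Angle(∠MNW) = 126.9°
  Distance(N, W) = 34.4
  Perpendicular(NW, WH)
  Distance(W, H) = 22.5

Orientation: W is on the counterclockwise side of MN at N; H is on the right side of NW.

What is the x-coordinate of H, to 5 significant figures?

40.683

M is at the origin; MN runs at -62.9° with length 23.3, so N = 23.3·(cos -62.9°, sin -62.9°) = (10.614, -20.742). ∠MNW = 126.9°, so NW runs at -62.9° + (180° − 126.9°) = -9.8000° from the x-axis; with |NW| = 34.4, W = N + 34.4·(cos -9.8000°, sin -9.8000°) = (44.512, -26.597). NW ⟂ WH; with |WH| = 22.5 on the right of NW, H = W + 22.5·(-0.17021, -0.98541) = (40.683, -48.769). So H.x = 40.683.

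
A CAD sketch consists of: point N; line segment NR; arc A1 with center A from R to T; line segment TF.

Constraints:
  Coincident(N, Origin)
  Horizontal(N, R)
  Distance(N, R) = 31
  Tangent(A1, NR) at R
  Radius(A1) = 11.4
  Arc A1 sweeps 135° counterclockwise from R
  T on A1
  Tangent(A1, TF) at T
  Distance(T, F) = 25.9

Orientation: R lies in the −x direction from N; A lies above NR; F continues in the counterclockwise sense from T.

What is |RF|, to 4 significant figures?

39.14

N is at the origin; N and R share the same y with |NR| = 31.0 and R on the −x side, so R = (-31.00, 0.000). Since A1 is tangent to NR there, AR ⟂ NR, so A = R + (0, 11.4) = (-31.00, 11.40). On A1, R sits at bearing -90° from A; a 135° counterclockwise sweep puts T at bearing 45°, so T = A + 11.4·(cos 45°, sin 45°) = (-22.94, 19.46). Tangency of A1 to TF means the radius AT is perpendicular to TF, so TF runs along (−sin 45°, cos 45°); with |TF| = 25.9, F = (-41.25, 37.78). Then |RF| = |F − R| = 39.14.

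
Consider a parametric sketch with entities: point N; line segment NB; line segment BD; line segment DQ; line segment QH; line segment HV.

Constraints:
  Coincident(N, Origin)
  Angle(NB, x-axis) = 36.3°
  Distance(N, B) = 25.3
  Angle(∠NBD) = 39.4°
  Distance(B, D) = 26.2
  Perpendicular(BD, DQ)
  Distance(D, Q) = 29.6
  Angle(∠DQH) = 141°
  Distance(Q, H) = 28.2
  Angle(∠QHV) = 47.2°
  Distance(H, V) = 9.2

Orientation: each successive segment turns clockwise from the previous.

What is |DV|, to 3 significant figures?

46.5

N is at the origin; NB runs at 36.3° with length 25.3, so B = (20.4, 15.0). ∠NBD = 39.4° gives BD at -104° from the x-axis; with |BD| = 26.2, D = (13.9, -10.4). BD is perpendicular to DQ, so DQ runs at 166°; with |DQ| = 29.6, Q = (-14.8, -3.10). ∠DQH = 141.0° gives QH at 127° from the x-axis; with |QH| = 28.2, H = (-31.6, 19.5). ∠QHV = 47.2° gives HV at -6.10° from the x-axis; with |HV| = 9.2, V = (-22.5, 18.5). Then |DV| = |V − D| = 46.5.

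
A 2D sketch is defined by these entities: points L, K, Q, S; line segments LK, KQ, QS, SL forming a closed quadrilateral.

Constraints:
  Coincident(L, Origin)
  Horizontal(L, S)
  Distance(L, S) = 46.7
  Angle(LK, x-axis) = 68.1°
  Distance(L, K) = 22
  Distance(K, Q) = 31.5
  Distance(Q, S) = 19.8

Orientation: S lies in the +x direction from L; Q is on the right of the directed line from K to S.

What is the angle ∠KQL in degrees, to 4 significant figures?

42.99°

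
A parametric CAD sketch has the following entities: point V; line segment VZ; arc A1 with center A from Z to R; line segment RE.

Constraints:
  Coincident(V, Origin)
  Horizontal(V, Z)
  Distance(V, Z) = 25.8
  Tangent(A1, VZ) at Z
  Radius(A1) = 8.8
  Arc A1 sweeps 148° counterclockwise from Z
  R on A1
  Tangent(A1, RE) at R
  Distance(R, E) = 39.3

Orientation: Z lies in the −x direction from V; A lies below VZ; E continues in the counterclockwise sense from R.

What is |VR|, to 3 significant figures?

34.5

A1 meets VZ tangentially, so AZ is at right angles to VZ, so A = Z + (0, -8.8) = (-25.8, -8.80). On A1, Z sits at bearing 90° from A; a 148° counterclockwise sweep puts R at bearing 238°, so R = A + 8.8·(cos 238°, sin 238°) = (-30.5, -16.3). Then |VR| = |R − V| = 34.5.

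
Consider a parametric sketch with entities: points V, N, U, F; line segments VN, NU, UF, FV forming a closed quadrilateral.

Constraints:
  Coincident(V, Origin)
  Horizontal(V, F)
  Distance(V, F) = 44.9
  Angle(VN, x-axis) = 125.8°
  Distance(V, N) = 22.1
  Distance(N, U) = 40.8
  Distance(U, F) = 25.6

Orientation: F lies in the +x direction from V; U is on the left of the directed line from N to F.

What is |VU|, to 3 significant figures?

33.8

Checks: |NU| = 40.80 ✓; |UF| = 25.60 ✓.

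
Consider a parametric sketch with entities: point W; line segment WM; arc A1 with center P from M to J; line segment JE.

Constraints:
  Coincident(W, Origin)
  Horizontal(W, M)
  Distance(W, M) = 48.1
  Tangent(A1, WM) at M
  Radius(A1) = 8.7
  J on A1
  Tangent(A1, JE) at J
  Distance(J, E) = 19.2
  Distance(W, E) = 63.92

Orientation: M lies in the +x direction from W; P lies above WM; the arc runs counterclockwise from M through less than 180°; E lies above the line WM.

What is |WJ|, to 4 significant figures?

57.39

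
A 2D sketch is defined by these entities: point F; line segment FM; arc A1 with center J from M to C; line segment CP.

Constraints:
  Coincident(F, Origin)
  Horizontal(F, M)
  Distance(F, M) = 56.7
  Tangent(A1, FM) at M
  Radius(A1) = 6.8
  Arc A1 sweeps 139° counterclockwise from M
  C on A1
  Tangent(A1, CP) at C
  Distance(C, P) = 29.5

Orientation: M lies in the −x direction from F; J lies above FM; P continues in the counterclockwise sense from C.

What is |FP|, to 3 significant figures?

80.8

F is at the origin; F and M share the same y with |FM| = 56.7 and M on the −x side, so M = (-56.7, 0.00). Tangency of A1 to FM means the radius JM is perpendicular to FM, so J = M + (0, 6.8) = (-56.7, 6.80). On A1, M sits at bearing -90° from J; a 139° counterclockwise sweep puts C at bearing 49°, so C = J + 6.8·(cos 49°, sin 49°) = (-52.2, 11.9). Since A1 is tangent to CP there, JC ⟂ CP, so CP runs along (−sin 49°, cos 49°); with |CP| = 29.5, P = (-74.5, 31.3). Then |FP| = |P − F| = 80.8.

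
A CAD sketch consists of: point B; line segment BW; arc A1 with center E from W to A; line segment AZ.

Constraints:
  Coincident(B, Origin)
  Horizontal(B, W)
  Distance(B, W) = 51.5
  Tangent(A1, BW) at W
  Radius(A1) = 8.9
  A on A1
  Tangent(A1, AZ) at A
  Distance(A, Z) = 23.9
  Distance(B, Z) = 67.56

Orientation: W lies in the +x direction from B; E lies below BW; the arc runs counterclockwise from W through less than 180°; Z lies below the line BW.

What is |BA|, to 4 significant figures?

46.62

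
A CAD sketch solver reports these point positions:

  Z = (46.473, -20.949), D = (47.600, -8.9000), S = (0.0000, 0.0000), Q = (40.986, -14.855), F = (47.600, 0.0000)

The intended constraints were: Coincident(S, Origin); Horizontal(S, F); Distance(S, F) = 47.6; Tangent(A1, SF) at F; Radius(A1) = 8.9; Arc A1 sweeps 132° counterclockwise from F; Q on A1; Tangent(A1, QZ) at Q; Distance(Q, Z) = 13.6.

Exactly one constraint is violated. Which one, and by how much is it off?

Distance(Q, Z) = 13.6 — off by 5.40.

S = (0.00, 0.00) ✓; S.y = 0.00, F.y = 0.00 ✓; |SF| = 47.60 ✓; ∠(DF, FS) = 90.00° ✓; |DF| = 8.900 ✓; bearing(D→Q) − bearing(D→F) = 132.0° ✓; |DQ| = 8.900 ✓; ∠(DQ, QZ) = 90.00° ✓; |QZ| = 8.200 ✗.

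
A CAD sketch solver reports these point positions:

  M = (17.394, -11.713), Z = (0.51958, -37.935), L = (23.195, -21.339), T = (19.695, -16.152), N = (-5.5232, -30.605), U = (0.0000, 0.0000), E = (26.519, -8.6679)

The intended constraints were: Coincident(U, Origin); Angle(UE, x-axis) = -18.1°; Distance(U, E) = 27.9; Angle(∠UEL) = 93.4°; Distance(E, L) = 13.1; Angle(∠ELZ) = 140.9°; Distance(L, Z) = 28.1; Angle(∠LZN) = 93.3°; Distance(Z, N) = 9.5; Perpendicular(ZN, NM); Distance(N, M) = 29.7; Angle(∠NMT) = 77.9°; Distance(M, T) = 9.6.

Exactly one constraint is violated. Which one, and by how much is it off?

Distance(M, T) = 9.6 — off by 4.60.

U = (0.00, 0.00) ✓; UE at -18.10° ✓; |UE| = 27.90 ✓; ∠UEL = 93.40° ✓; |EL| = 13.10 ✓; ∠ELZ = 140.9° ✓; |LZ| = 28.10 ✓; ∠LZN = 93.30° ✓; |ZN| = 9.500 ✓; ∠(ZN, NM) = 90.00° ✓; |NM| = 29.70 ✓; ∠NMT = 77.90° ✓; |MT| = 5.000 ✗.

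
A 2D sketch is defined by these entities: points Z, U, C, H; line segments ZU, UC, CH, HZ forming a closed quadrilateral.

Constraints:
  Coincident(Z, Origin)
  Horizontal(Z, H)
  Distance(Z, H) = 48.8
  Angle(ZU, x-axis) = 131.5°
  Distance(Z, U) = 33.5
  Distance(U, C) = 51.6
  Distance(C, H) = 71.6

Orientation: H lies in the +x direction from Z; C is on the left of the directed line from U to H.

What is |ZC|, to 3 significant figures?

63.8

Checks: Z = (0.00, 0.00) ✓; |UC| = 51.60 ✓; |CH| = 71.60 ✓.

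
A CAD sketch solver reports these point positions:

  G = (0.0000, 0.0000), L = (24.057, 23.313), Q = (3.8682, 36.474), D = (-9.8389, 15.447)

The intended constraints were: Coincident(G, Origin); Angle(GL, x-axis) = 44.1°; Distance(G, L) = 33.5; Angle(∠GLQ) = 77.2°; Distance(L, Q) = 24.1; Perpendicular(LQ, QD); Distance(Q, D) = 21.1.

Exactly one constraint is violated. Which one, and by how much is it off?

Distance(Q, D) = 21.1 — off by 4.00.

G = (0.00, 0.00) ✓; GL at 44.10° ✓; |GL| = 33.50 ✓; ∠GLQ = 77.20° ✓; |LQ| = 24.10 ✓; ∠(LQ, QD) = 90.00° ✓; |QD| = 25.10 ✗.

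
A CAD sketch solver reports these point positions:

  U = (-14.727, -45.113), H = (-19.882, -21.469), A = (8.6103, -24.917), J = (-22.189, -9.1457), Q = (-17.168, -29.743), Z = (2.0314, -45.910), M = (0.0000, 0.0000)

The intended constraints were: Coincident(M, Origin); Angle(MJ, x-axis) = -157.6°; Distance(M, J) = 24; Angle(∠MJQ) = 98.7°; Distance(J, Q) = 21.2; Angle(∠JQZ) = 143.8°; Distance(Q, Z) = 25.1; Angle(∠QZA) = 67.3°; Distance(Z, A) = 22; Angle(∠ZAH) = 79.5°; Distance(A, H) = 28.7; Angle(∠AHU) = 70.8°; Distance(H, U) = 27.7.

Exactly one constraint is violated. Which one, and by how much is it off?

Distance(H, U) = 27.7 — off by 3.50.

M = (0.00, 0.00) ✓; MJ at -157.6° ✓; |MJ| = 24.00 ✓; ∠MJQ = 98.70° ✓; |JQ| = 21.20 ✓; ∠JQZ = 143.8° ✓; |QZ| = 25.10 ✓; ∠QZA = 67.30° ✓; |ZA| = 22.00 ✓; ∠ZAH = 79.50° ✓; |AH| = 28.70 ✓; ∠AHU = 70.80° ✓; |HU| = 24.20 ✗.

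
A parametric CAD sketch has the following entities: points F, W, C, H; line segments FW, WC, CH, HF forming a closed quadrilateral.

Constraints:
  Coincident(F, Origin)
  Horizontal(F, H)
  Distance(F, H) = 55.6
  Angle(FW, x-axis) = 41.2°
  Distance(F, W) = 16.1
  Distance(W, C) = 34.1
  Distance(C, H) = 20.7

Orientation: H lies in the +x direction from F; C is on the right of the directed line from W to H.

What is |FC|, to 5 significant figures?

39.885

F is at the origin; F and H share the same y with |FH| = 55.6 and H in +x, so H = (55.6, 0). FW runs at 41.2° with |FW| = 16.1, so W = (12.114, 10.605). C is determined by |WC| = 34.1 and |CH| = 20.7 together: it lies at the intersection of circle(W, 34.1) and circle(H, 20.7). With |WH| = 44.761, the foot of the radical line on WH is 30.583 from W and the perpendicular offset is √(34.1² − 30.583²) = 15.083. Taking the right-of-WH solution: C = (38.253, -11.294).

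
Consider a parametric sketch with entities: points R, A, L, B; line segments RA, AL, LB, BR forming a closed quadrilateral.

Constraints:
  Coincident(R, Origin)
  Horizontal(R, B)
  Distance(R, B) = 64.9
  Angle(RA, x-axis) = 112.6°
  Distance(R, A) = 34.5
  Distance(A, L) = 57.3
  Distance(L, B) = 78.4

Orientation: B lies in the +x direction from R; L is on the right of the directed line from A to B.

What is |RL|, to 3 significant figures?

27.0

R is at the origin; R and B share the same y with |RB| = 64.9 and B in +x, so B = (64.9, 0). RA runs at 112.6° with |RA| = 34.5, so A = (-13.3, 31.9). L is determined by |AL| = 57.3 and |LB| = 78.4 together: it lies at the intersection of circle(A, 57.3) and circle(B, 78.4). With |AB| = 84.4, the foot of the radical line on AB is 25.2 from A and the perpendicular offset is √(57.3² − 25.2²) = 51.4. Taking the right-of-AB solution: L = (-9.30, -25.3).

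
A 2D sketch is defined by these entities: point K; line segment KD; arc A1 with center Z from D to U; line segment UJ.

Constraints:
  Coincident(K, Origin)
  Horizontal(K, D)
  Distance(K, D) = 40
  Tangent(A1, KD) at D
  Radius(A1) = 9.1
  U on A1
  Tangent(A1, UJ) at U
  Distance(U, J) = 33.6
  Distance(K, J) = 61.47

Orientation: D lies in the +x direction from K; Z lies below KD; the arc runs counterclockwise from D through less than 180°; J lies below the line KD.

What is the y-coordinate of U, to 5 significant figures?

-12.267

K is at the origin; KD is horizontal with |KD| = 40.0 and D on the +x side, so D = (40.000, 0.0000). Tangency of A1 to KD means the radius ZD is perpendicular to KD, so Z = D + (0, -9.1) = (40.000, -9.1000). Since ZU ⟂ UJ (tangency), |ZJ| = √(9.1² + 33.6²) = 34.810 regardless of where U sits on A1. So J lies on both circle(K, 61.47) and circle(Z, 34.810); the below-KD intersection is J = (43.163, -43.766). U is the foot of the tangent from J: U = (31.469, -12.267).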